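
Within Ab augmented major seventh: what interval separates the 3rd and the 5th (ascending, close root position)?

Spelling the chord: Ab, C, E, G.
So we need the interval from C up to E.
Counting 3 letters and 4 half steps from C gives a major third.

M3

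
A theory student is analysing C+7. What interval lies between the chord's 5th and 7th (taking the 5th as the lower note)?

diminished third

The chord tones of C+7 are C, E, G#, Bb.
That puts G# below Bb.
From G# to Bb: 2 semitones over a third = diminished.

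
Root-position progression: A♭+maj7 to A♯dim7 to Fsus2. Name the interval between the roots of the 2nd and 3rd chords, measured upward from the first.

diminished sixth

The roots are A♯ and F.
6 letter names make it a sixth; at 7 semitones (a whole step narrower than major) the quality is diminished.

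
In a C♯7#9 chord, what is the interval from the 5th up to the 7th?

Spelling the chord: C♯ E♯ G♯ B D𝄪.
That puts G♯ below B.
3 letter names make it a third; at 3 semitones (a half step narrower than major) the quality is minor.

minor 3rd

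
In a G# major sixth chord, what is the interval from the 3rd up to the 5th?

m3

G#6 is spelled G#-B#-D#-E#.
The 3rd is B# and the 5th is D#.
From B# to D#: 3 semitones over a third = minor.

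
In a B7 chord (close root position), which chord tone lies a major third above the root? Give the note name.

B7 (B dominant seventh): B–D#–F#–A.
The root is B. A major third above B is D#.
D# is the chord's 3rd.

D#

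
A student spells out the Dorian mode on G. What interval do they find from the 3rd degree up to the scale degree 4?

major second

The scale runs G A Bb C D E F.
3rd degree = Bb; scale degree 4 = C.
Bb up to C spans 2 letter names and 2 semitones — a major second.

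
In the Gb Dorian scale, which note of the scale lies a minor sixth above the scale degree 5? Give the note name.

The scale is Gb Ab Bbb Cb Db Eb Fb.
The scale degree 5 is Db; a minor sixth above that is Bbb — scale degree 3.

Bbb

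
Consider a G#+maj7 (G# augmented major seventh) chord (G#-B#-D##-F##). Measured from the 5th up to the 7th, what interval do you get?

minor third

5th = D##; 7th = F##.
From D## to F##: 3 semitones over a third = minor.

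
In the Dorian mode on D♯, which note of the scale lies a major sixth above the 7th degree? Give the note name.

The scale is D♯ E♯ F♯ G♯ A♯ B♯ C♯.
The 7th degree is C♯; a major sixth above that is A♯ — scale degree 5.

A#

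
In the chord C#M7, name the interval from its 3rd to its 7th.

C#M7 (C# major seventh): C#–E#–G#–B#.
The 3rd is E# and the 7th is B#.
E# up to B# spans 5 letter names and 7 semitones — a perfect fifth.

P5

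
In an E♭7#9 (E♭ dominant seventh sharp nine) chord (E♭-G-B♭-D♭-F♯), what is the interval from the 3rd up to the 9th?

That puts G below F♯.
Counting 7 letters and 11 half steps from G gives a major seventh.

major 7th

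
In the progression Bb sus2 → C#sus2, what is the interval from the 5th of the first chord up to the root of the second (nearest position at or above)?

The 5th of Bb sus2 is F; the root of C#sus2 is C#.
F up to C# is 8 semitones, a half step wider than a perfect fifth, so the interval is augmented.

augmented 5th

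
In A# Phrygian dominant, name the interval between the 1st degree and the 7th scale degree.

minor 7th

Spelling A# Phrygian dominant: A# B C## D# E# F# G#.
So we need the interval from A# up to G#.
7 letter names make it a seventh; at 10 semitones (a half step narrower than major) the quality is minor.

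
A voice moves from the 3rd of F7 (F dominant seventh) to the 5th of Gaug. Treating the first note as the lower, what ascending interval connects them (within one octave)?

The 3rd of F7 (F dominant seventh) is A; the 5th of Gaug is D#.
A up to D# is 6 semitones, a half step wider than a perfect fourth, so the interval is augmented.

augmented fourth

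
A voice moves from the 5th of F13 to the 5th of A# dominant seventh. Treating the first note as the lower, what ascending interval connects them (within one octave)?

F13 has C as its 5th, and A# dominant seventh has E# as its 5th.
3 letter names make it a third; at 5 semitones (a half step wider than major) the quality is augmented.

augmented third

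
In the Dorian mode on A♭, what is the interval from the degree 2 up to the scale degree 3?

minor second

Spelling the Dorian mode on A♭: A♭ B♭ C♭ D♭ E♭ F G♭.
That puts B♭ below C♭.
From B♭ to C♭: 1 semitone over a second = minor.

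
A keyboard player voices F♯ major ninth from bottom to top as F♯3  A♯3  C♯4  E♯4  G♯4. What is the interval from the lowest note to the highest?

major 9th

The outer voices are F♯3 and G♯4.
F♯ up to G♯ spans 9 letter names and 14 semitones — a major ninth.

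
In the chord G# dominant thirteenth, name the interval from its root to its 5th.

G#13: G# B# D# F# A# E#.
The root is G# and the 5th is D#.
From G# to D# is 7 semitones, exactly the perfect fifth.

perfect fifth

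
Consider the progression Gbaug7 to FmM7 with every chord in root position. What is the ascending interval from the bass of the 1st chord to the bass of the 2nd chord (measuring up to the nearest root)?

major seventh

The roots are Gb and F.
Counting 7 letters and 11 half steps from Gb gives a major seventh.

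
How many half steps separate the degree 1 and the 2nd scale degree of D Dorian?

The scale is D E F G A B C.
D up to E is a major second — 2 semitones.

2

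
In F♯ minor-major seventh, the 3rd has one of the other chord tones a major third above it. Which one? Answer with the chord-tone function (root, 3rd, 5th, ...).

5th

The chord tones of F♯ minor-major seventh are F♯, A, C♯, E♯.
The 3rd is A. A major third above A is C♯.
C♯ is the chord's 5th.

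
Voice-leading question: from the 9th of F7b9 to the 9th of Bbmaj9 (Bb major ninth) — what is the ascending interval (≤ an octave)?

augmented 4th

F7b9 has Gb as its 9th, and Bbmaj9 (Bb major ninth) has C as its 9th.
4 letter names make it a fourth; at 6 semitones (a half step wider than perfect) the quality is augmented.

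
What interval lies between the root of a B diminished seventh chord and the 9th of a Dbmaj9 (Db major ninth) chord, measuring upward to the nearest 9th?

diminished fourth

The root of B diminished seventh is B; the 9th of Dbmaj9 (Db major ninth) is Eb.
4 letter names make it a fourth; at 4 semitones (a half step narrower than perfect) the quality is diminished.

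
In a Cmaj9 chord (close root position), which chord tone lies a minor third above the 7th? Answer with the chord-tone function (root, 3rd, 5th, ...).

9th

Spelling the chord: C, E, G, B, D.
The 7th is B. A minor third above B is D.
D is the chord's 9th.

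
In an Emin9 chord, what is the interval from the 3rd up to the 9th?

major seventh

The chord tones of Emin9 are E, G, B, D, F#.
That puts G below F#.
G up to F# spans 7 letter names and 11 semitones — a major seventh.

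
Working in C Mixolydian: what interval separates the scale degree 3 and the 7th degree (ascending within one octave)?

Spelling C Mixolydian: C D E F G A Bb.
So we need the interval from E up to Bb.
E up to Bb is 6 semitones, a half step narrower than a perfect fifth, so the interval is diminished.

diminished fifth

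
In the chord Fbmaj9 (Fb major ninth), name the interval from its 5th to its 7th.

major third

Fbmaj9 (Fb major ninth): Fb, Ab, Cb, Eb, Gb.
That puts Cb below Eb.
Cb up to Eb spans 3 letter names and 4 semitones — a major third.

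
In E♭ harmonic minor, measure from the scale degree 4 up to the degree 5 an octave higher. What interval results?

The scale runs E♭ F G♭ A♭ B♭ C♭ D.
That puts A♭ below B♭.
A♭ up to B♭ spans 9 letter names and 14 semitones — a major ninth.

major ninth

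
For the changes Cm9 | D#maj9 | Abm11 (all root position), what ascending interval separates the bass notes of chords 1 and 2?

augmented second

The roots are C and D#.
C up to D# is 3 semitones, a half step wider than a major second, so the interval is augmented.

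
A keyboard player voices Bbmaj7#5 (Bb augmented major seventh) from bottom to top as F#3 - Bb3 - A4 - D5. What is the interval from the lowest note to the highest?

The outer voices are F#3 and D5.
F# up to D is 20 semitones, a half step narrower than a major thirteenth, so the interval is minor.

minor 13th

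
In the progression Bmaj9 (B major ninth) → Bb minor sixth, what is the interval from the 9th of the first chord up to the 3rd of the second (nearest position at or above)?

diminished 2nd

Bmaj9 (B major ninth) has C# as its 9th, and Bb minor sixth has Db as its 3rd.
From C# to Db: 0 semitones over a second = diminished.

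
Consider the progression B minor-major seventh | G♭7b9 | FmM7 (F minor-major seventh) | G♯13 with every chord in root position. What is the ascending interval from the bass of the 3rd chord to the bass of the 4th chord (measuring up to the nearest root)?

The roots are F and G♯.
2 letter names make it a second; at 3 semitones (a half step wider than major) the quality is augmented.

augmented second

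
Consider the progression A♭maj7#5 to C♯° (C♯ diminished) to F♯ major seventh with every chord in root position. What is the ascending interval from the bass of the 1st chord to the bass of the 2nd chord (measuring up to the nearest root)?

A3

The roots are A♭ and C♯.
From A♭ to C♯: 5 semitones over a third = augmented.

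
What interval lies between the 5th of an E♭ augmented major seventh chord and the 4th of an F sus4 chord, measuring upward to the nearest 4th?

The 5th of E♭ augmented major seventh is B; the 4th of F sus4 is B♭.
B up to B♭ is 11 semitones, a half step narrower than a perfect octave, so the interval is diminished.

diminished octave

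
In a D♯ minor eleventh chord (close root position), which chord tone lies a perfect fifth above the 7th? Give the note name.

G#

D♯m11: D♯, F♯, A♯, C♯, E♯, G♯.
The 7th is C♯. A perfect fifth above C♯ is G♯.
G♯ is the chord's 11th.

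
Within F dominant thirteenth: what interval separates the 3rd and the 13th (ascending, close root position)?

perfect 11th

Spelling the chord: F A C Eb G D.
That puts A below D.
From A to D is 17 semitones, exactly the perfect eleventh.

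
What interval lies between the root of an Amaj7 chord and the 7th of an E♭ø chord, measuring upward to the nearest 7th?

diminished fourth

The root of Amaj7 is A; the 7th of E♭ø is D♭.
4 letter names make it a fourth; at 4 semitones (a half step narrower than perfect) the quality is diminished.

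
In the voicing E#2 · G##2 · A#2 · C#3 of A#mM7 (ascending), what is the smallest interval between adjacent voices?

minor 2nd

Adjacent intervals: E#2→G##2 = major third; G##2→A#2 = minor second; A#2→C#3 = minor third.
The smallest is G##2 to A#2, a minor second (1 semitone).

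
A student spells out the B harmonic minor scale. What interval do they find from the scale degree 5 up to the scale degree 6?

Spelling the B harmonic minor scale: B C# D E F# G A#.
That puts F# below G.
2 letter names make it a second; at 1 semitone (a half step narrower than major) the quality is minor.

minor second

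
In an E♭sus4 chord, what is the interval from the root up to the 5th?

E♭sus4: E♭, A♭, B♭.
So we need the interval from E♭ up to B♭.
E♭ up to B♭ spans 5 letter names and 7 semitones — a perfect fifth.

P5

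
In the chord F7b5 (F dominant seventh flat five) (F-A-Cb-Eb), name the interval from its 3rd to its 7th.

3rd = A; 7th = Eb.
A up to Eb is 6 semitones, a half step narrower than a perfect fifth, so the interval is diminished.
That tritone between 3rd and 7th is what gives the dominant seventh its pull toward resolution.

diminished fifth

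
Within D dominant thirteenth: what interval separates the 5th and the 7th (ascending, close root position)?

minor third

Spelling the chord: D–F#–A–C–E–B.
That puts A below C.
A up to C is 3 semitones, a half step narrower than a major third, so the interval is minor.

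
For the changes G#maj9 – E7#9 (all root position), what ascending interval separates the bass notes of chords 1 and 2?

m6

The roots are G# and E.
6 letter names make it a sixth; at 8 semitones (a half step narrower than major) the quality is minor.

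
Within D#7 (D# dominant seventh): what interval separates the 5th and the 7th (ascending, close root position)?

Spelling the chord: D#-F##-A#-C#.
5th = A#; 7th = C#.
A# up to C# is 3 semitones, a half step narrower than a major third, so the interval is minor.

minor third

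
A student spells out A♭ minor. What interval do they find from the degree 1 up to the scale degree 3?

A♭ natural minor: A♭ B♭ C♭ D♭ E♭ F♭ G♭.
That puts A♭ below C♭.
3 letter names make it a third; at 3 semitones (a half step narrower than major) the quality is minor.

minor third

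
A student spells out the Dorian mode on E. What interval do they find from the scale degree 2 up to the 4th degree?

m3

E dorian: E F# G A B C# D.
The scale degree 2 is F# and the 4th degree is A.
From F# to A: 3 semitones over a third = minor.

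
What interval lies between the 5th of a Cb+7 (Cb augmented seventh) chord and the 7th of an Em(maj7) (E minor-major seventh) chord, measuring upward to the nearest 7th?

Cb+7 (Cb augmented seventh) has G as its 5th, and Em(maj7) (E minor-major seventh) has D# as its 7th.
From G to D#: 8 semitones over a fifth = augmented.

A5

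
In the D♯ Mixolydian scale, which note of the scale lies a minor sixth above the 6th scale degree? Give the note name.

The scale is D♯ E♯ F𝄪 G♯ A♯ B♯ C♯.
The 6th scale degree is B♯; a minor sixth above that is G♯ — scale degree 4.

G#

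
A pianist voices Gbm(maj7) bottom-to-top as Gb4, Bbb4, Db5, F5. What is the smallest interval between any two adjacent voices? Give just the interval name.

Adjacent intervals: Gb4→Bbb4 = minor third; Bbb4→Db5 = major third; Db5→F5 = major third.
The smallest is Gb4 to Bbb4, a minor third (3 semitones).

minor third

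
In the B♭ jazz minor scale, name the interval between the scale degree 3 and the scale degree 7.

augmented fifth

Spelling the B♭ jazz minor scale: B♭ C D♭ E♭ F G A.
Scale degree 3 = D♭; degree 7 = A.
D♭ up to A is 8 semitones, a half step wider than a perfect fifth, so the interval is augmented.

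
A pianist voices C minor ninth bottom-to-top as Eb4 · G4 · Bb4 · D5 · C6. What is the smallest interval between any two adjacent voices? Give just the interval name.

Adjacent intervals: Eb4→G4 = major third; G4→Bb4 = minor third; Bb4→D5 = major third; D5→C6 = minor seventh.
The smallest is G4 to Bb4, a minor third (3 semitones).

minor third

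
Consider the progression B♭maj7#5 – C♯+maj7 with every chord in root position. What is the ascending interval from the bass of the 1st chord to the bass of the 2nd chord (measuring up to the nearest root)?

The roots are B♭ and C♯.
From B♭ to C♯: 3 semitones over a second = augmented.

A2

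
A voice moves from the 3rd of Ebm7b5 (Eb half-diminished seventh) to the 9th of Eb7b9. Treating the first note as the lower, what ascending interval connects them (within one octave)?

minor 7th

The 3rd of Ebm7b5 (Eb half-diminished seventh) is Gb; the 9th of Eb7b9 is Fb.
7 letter names make it a seventh; at 10 semitones (a half step narrower than major) the quality is minor.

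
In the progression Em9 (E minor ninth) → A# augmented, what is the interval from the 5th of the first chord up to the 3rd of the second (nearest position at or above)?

augmented 2nd

Em9 (E minor ninth) has B as its 5th, and A# augmented has C## as its 3rd.
2 letter names make it a second; at 3 semitones (a half step wider than major) the quality is augmented.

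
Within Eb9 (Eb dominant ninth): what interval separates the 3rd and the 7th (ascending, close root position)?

d5

Eb9 (Eb dominant ninth): Eb, G, Bb, Db, F.
3rd = G; 7th = Db.
G up to Db is 6 semitones, a half step narrower than a perfect fifth, so the interval is diminished.
This 3–7 tritone is the characteristic tension at the heart of the dominant sound.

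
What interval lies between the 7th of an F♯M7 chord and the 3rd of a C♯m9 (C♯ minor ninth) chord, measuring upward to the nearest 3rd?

diminished octave

F♯M7 has E♯ as its 7th, and C♯m9 (C♯ minor ninth) has E as its 3rd.
8 letter names make it an octave; at 11 semitones (a half step narrower than perfect) the quality is diminished.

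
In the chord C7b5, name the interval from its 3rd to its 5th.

diminished third

C dominant seventh flat five: C-E-Gb-Bb.
3rd = E; 5th = Gb.
E up to Gb is 2 semitones, a whole step narrower than a major third, so the interval is diminished.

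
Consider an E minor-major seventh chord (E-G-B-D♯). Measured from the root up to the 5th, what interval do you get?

perfect 5th

So we need the interval from E up to B.
Counting 5 letters and 7 half steps from E gives a perfect fifth.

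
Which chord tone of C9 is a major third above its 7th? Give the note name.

D

The chord tones of C9 (C dominant ninth) are C E G Bb D.
The 7th is Bb. A major third above Bb is D.
D is the chord's 9th.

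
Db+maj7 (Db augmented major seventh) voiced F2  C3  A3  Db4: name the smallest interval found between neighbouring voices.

Adjacent intervals: F2→C3 = perfect fifth; C3→A3 = major sixth; A3→Db4 = diminished fourth.
The smallest is A3 to Db4, a diminished fourth (4 semitones).

d4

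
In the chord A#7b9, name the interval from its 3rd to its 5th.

minor third

Spelling the chord: A#, C##, E#, G#, B.
So we need the interval from C## up to E#.
C## up to E# is 3 semitones, a half step narrower than a major third, so the interval is minor.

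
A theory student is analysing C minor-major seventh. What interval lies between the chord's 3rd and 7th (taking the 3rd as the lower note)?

augmented fifth

CmM7: C Eb G B.
The 3rd is Eb and the 7th is B.
5 letter names make it a fifth; at 8 semitones (a half step wider than perfect) the quality is augmented.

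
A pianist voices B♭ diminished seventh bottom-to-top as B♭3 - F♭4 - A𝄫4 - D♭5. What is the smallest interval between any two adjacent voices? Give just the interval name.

minor third

Adjacent intervals: B♭3→F♭4 = diminished fifth; F♭4→A𝄫4 = minor third; A𝄫4→D♭5 = augmented fourth.
The smallest is F♭4 to A𝄫4, a minor third (3 semitones).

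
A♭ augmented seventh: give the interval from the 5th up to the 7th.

d3

Spelling the chord: A♭ C E G♭.
That puts E below G♭.
E up to G♭ is 2 semitones, a whole step narrower than a major third, so the interval is diminished.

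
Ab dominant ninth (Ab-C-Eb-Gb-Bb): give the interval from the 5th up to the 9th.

5th = Eb; 9th = Bb.
From Eb to Bb is 7 semitones, exactly the perfect fifth.

perfect 5th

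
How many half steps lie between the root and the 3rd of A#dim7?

3

A#°7 is spelled A#, C#, E, G.
A# to C# is a minor third: 3 semitones.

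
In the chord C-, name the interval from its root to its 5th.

perfect fifth

Spelling the chord: C Eb G.
That puts C below G.
From C to G is 7 semitones, exactly the perfect fifth.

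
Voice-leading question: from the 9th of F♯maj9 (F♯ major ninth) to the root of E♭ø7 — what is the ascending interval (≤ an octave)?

diminished sixth

The 9th of F♯maj9 (F♯ major ninth) is G♯; the root of E♭ø7 is E♭.
From G♯ to E♭: 7 semitones over a sixth = diminished.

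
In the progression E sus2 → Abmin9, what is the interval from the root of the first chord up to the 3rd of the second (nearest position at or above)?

diminished sixth

The root of E sus2 is E; the 3rd of Abmin9 is Cb.
6 letter names make it a sixth; at 7 semitones (a whole step narrower than major) the quality is diminished.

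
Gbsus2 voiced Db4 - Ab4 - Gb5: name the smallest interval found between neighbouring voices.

Adjacent intervals: Db4→Ab4 = perfect fifth; Ab4→Gb5 = minor seventh.
The smallest is Db4 to Ab4, a perfect fifth (7 semitones).

perfect 5th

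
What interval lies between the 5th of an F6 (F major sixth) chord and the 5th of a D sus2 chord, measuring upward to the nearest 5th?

F6 (F major sixth) has C as its 5th, and D sus2 has A as its 5th.
Counting 6 letters and 9 half steps from C gives a major sixth.

major sixth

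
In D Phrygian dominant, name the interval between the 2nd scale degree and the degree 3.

augmented second

Spelling D Phrygian dominant: D Eb F# G A Bb C.
The 2nd scale degree is Eb and the 3rd degree is F#.
2 letter names make it a second; at 3 semitones (a half step wider than major) the quality is augmented.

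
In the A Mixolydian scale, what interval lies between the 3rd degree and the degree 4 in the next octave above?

The scale runs A B C♯ D E F♯ G.
The 3rd degree is C♯ and the 4th scale degree (up an octave) is D.
C♯ up to D is 13 semitones, a half step narrower than a major ninth, so the interval is minor.

minor 9th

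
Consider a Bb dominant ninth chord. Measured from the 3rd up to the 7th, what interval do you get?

Bb9: Bb, D, F, Ab, C.
The 3rd is D and the 7th is Ab.
5 letter names make it a fifth; at 6 semitones (a half step narrower than perfect) the quality is diminished.

d5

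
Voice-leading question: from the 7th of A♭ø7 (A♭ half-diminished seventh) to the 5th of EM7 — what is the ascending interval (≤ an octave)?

The 7th of A♭ø7 (A♭ half-diminished seventh) is G♭; the 5th of EM7 is B.
G♭ up to B is 5 semitones, a half step wider than a major third, so the interval is augmented.

augmented third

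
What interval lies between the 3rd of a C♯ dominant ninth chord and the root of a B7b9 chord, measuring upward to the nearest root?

The 3rd of C♯ dominant ninth is E♯; the root of B7b9 is B.
From E♯ to B: 6 semitones over a fifth = diminished.

diminished 5th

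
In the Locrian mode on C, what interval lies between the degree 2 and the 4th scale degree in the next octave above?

major tenth

The scale runs C D♭ E♭ F G♭ A♭ B♭.
The degree 2 is D♭ and the 4th scale degree (up an octave) is F.
From D♭ to F is 16 semitones, exactly the major tenth.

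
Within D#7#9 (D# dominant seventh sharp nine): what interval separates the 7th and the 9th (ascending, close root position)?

D# dominant seventh sharp nine is spelled D#, F##, A#, C#, E##.
The 7th is C# and the 9th is E##.
C# up to E## is 5 semitones, a half step wider than a major third, so the interval is augmented.

augmented third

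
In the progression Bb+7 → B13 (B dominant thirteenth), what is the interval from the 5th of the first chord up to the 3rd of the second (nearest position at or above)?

The 5th of Bb+7 is F#; the 3rd of B13 (B dominant thirteenth) is D#.
F# up to D# spans 6 letter names and 9 semitones — a major sixth.

major 6th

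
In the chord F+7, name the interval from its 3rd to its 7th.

Spelling the chord: F A C# Eb.
That puts A below Eb.
5 letter names make it a fifth; at 6 semitones (a half step narrower than perfect) the quality is diminished.

diminished fifth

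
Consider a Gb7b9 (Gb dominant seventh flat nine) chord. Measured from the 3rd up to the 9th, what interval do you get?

Spelling the chord: Gb Bb Db Fb Abb.
That puts Bb below Abb.
From Bb to Abb: 9 semitones over a seventh = diminished.

d7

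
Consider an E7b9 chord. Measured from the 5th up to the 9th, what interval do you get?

The chord tones of E7b9 are E G♯ B D F.
That puts B below F.
5 letter names make it a fifth; at 6 semitones (a half step narrower than perfect) the quality is diminished.

diminished fifth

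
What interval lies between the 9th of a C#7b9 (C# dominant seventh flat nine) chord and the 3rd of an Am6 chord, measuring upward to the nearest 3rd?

minor 7th

C#7b9 (C# dominant seventh flat nine) has D as its 9th, and Am6 has C as its 3rd.
7 letter names make it a seventh; at 10 semitones (a half step narrower than major) the quality is minor.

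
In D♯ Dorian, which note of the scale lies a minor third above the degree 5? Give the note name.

C#

The scale is D♯ E♯ F♯ G♯ A♯ B♯ C♯.
The degree 5 is A♯; a minor third above that is C♯ — scale degree 7.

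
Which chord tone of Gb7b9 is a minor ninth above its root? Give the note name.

Gb7b9 is spelled Gb–Bb–Db–Fb–Abb.
The root is Gb. A minor ninth above Gb is Abb.
Abb is the chord's 9th.

Abb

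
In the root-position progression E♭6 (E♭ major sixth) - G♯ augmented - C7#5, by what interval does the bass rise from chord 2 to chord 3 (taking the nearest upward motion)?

The roots are G♯ and C.
From G♯ to C: 4 semitones over a fourth = diminished.

diminished 4th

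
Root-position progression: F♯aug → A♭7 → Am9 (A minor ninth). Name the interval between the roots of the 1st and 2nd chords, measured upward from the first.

diminished third

The roots are F♯ and A♭.
F♯ up to A♭ is 2 semitones, a whole step narrower than a major third, so the interval is diminished.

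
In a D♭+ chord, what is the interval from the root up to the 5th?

augmented 5th

Spelling the chord: D♭-F-A.
That puts D♭ below A.
5 letter names make it a fifth; at 8 semitones (a half step wider than perfect) the quality is augmented.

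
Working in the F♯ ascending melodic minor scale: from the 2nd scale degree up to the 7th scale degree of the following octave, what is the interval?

The scale runs F♯ G♯ A B C♯ D♯ E♯.
2nd scale degree = G♯; scale degree 7 (up an octave) = E♯.
Counting 13 letters and 21 half steps from G♯ gives a major thirteenth.

major 13th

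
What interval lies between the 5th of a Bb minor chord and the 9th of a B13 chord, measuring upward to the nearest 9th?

augmented fifth

Bb minor has F as its 5th, and B13 has C# as its 9th.
F up to C# is 8 semitones, a half step wider than a perfect fifth, so the interval is augmented.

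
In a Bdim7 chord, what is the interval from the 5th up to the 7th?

minor third

The chord tones of B°7 (B diminished seventh) are B–D–F–Ab.
So we need the interval from F up to Ab.
From F to Ab: 3 semitones over a third = minor.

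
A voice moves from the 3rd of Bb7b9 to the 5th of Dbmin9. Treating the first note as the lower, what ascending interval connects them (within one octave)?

diminished 5th

Bb7b9 has D as its 3rd, and Dbmin9 has Ab as its 5th.
D up to Ab is 6 semitones, a half step narrower than a perfect fifth, so the interval is diminished.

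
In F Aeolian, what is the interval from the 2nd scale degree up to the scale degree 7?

minor sixth

Spelling F Aeolian: F G A♭ B♭ C D♭ E♭.
So we need the interval from G up to E♭.
6 letter names make it a sixth; at 8 semitones (a half step narrower than major) the quality is minor.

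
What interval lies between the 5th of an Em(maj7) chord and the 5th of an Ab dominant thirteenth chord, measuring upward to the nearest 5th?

Em(maj7) has B as its 5th, and Ab dominant thirteenth has Eb as its 5th.
4 letter names make it a fourth; at 4 semitones (a half step narrower than perfect) the quality is diminished.

diminished 4th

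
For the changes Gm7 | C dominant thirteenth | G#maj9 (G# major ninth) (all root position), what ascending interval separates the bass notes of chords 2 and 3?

augmented fifth

The roots are C and G#.
From C to G#: 8 semitones over a fifth = augmented.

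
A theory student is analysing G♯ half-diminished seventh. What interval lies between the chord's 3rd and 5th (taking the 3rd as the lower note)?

G♯ø (G♯ half-diminished seventh) is spelled G♯ B D F♯.
That puts B below D.
3 letter names make it a third; at 3 semitones (a half step narrower than major) the quality is minor.

minor 3rd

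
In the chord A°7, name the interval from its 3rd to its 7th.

The chord tones of A°7 (A diminished seventh) are A, C, Eb, Gb.
So we need the interval from C up to Gb.
From C to Gb: 6 semitones over a fifth = diminished.

diminished fifth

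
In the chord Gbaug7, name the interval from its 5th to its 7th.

The chord tones of Gbaug7 (Gb augmented seventh) are Gb Bb D Fb.
The 5th is D and the 7th is Fb.
From D to Fb: 2 semitones over a third = diminished.

diminished third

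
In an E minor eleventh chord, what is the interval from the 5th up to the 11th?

minor 7th

Spelling the chord: E–G–B–D–F#–A.
That puts B below A.
From B to A: 10 semitones over a seventh = minor.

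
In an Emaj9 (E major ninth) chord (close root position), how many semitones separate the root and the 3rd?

4

Emaj9 is spelled E-G#-B-D#-F#.
E to G# is a major third: 4 semitones.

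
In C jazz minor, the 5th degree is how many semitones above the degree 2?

The scale is C D E♭ F G A B.
D up to G is a perfect fourth — 5 semitones.

5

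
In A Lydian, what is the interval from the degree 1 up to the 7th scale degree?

major 7th

The scale runs A B C# D# E F# G#.
That puts A below G#.
A up to G# spans 7 letter names and 11 semitones — a major seventh.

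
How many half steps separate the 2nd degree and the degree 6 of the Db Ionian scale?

7

The scale is Db Eb F Gb Ab Bb C.
Eb up to Bb is a perfect fifth — 7 semitones.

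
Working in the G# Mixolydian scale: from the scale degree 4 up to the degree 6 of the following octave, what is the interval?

Spelling the G# Mixolydian scale: G# A# B# C# D# E# F#.
So we need the interval from C# up to E#.
From C# to E# is 16 semitones, exactly the major tenth.

major tenth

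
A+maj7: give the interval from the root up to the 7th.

major seventh

A+maj7: A, C#, E#, G#.
So we need the interval from A up to G#.
From A to G# is 11 semitones, exactly the major seventh.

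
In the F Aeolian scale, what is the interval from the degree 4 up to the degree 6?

minor 3rd

F natural minor: F G A♭ B♭ C D♭ E♭.
That puts B♭ below D♭.
B♭ up to D♭ is 3 semitones, a half step narrower than a major third, so the interval is minor.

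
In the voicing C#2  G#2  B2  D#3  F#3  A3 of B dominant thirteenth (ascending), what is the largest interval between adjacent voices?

Adjacent intervals: C#2→G#2 = perfect fifth; G#2→B2 = minor third; B2→D#3 = major third; D#3→F#3 = minor third; F#3→A3 = minor third.
The largest is C#2 to G#2, a perfect fifth (7 semitones).

perfect 5th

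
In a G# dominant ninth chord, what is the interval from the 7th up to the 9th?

major 3rd

G#9 is spelled G#–B#–D#–F#–A#.
That puts F# below A#.
F# up to A# spans 3 letter names and 4 semitones — a major third.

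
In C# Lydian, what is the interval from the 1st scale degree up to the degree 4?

C# lydian: C# D# E# F## G# A# B#.
1st scale degree = C#; degree 4 = F##.
From C# to F##: 6 semitones over a fourth = augmented.

augmented 4th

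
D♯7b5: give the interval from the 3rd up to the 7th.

Spelling the chord: D♯, F𝄪, A, C♯.
That puts F𝄪 below C♯.
5 letter names make it a fifth; at 6 semitones (a half step narrower than perfect) the quality is diminished.
That tritone between 3rd and 7th is what gives the dominant seventh its pull toward resolution.

diminished fifth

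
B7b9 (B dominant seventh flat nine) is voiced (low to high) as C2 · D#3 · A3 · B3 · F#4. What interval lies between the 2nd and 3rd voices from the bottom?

Those voices are D#3 and A3.
5 letter names make it a fifth; at 6 semitones (a half step narrower than perfect) the quality is diminished.

d5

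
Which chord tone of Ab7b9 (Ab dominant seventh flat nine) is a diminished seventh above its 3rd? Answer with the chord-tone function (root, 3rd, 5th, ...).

Spelling the chord: Ab–C–Eb–Gb–Bbb.
The 3rd is C. A diminished seventh above C is Bbb.
Bbb is the chord's 9th.

9th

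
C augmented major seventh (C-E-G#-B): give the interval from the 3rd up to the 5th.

That puts E below G#.
Counting 3 letters and 4 half steps from E gives a major third.

major 3rd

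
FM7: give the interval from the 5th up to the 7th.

major 3rd

Fmaj7: F–A–C–E.
5th = C; 7th = E.
From C to E is 4 semitones, exactly the major third.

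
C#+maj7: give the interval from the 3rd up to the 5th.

major third

Spelling the chord: C#–E#–G##–B#.
3rd = E#; 5th = G##.
From E# to G## is 4 semitones, exactly the major third.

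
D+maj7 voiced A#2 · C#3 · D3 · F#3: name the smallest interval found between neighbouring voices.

minor second

Adjacent intervals: A#2→C#3 = minor third; C#3→D3 = minor second; D3→F#3 = major third.
The smallest is C#3 to D3, a minor second (1 semitone).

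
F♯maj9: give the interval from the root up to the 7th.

major seventh

F♯maj9: F♯, A♯, C♯, E♯, G♯.
The root is F♯ and the 7th is E♯.
F♯ up to E♯ spans 7 letter names and 11 semitones — a major seventh.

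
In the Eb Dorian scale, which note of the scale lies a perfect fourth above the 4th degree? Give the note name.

Db

The scale is Eb F Gb Ab Bb C Db.
The 4th degree is Ab; a perfect fourth above that is Db — scale degree 7.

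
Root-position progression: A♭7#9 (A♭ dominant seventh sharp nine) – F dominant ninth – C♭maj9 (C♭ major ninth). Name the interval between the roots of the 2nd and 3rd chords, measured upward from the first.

The roots are F and C♭.
F up to C♭ is 6 semitones, a half step narrower than a perfect fifth, so the interval is diminished.

diminished fifth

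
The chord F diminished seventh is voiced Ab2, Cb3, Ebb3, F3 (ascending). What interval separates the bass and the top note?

M6

The outer voices are Ab2 and F3.
Counting 6 letters and 9 half steps from Ab gives a major sixth.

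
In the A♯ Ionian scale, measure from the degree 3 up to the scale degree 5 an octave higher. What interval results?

Spelling the A♯ Ionian scale: A♯ B♯ C𝄪 D♯ E♯ F𝄪 G𝄪.
The degree 3 is C𝄪 and the degree 5 (up an octave) is E♯.
10 letter names make it a tenth; at 15 semitones (a half step narrower than major) the quality is minor.

minor tenth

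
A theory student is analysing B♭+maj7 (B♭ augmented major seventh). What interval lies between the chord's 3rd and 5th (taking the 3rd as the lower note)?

B♭maj7#5 is spelled B♭-D-F♯-A.
The 3rd is D and the 5th is F♯.
Counting 3 letters and 4 half steps from D gives a major third.

major third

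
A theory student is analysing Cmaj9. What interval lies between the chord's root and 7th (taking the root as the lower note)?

major seventh

Cmaj9 (C major ninth): C, E, G, B, D.
Root = C; 7th = B.
C up to B spans 7 letter names and 11 semitones — a major seventh.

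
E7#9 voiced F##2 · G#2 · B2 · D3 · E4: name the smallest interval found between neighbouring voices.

Adjacent intervals: F##2→G#2 = minor second; G#2→B2 = minor third; B2→D3 = minor third; D3→E4 = major ninth.
The smallest is F##2 to G#2, a minor second (1 semitone).

minor 2nd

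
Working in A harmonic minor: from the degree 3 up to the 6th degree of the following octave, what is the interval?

perfect 11th

A harmonic minor: A B C D E F G#.
That puts C below F.
From C to F is 17 semitones, exactly the perfect eleventh.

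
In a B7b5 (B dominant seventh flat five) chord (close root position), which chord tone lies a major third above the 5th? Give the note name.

A

B7b5: B, D#, F, A.
The 5th is F. A major third above F is A.
A is the chord's 7th.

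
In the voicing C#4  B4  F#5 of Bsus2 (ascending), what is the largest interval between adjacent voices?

Adjacent intervals: C#4→B4 = minor seventh; B4→F#5 = perfect fifth.
The largest is C#4 to B4, a minor seventh (10 semitones).

m7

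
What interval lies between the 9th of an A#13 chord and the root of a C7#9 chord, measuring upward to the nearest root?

diminished second

A#13 has B# as its 9th, and C7#9 has C as its root.
B# up to C is 0 semitones, a whole step narrower than a major second, so the interval is diminished.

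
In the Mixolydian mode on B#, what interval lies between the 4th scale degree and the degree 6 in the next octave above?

major tenth

Spelling the Mixolydian mode on B#: B# C## D## E# F## G## A#.
4th scale degree = E#; degree 6 (up an octave) = G##.
From E# to G## is 16 semitones, exactly the major tenth.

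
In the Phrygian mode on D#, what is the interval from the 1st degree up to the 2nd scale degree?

Spelling the Phrygian mode on D#: D# E F# G# A# B C#.
The 1st degree is D# and the 2nd degree is E.
2 letter names make it a second; at 1 semitone (a half step narrower than major) the quality is minor.

minor 2nd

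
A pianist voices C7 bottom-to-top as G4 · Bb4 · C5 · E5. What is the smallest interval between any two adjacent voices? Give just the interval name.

Adjacent intervals: G4→Bb4 = minor third; Bb4→C5 = major second; C5→E5 = major third.
The smallest is Bb4 to C5, a major second (2 semitones).

M2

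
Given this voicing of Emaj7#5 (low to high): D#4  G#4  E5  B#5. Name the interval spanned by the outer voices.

major thirteenth

The outer voices are D#4 and B#5.
D# up to B# spans 13 letter names and 21 semitones — a major thirteenth.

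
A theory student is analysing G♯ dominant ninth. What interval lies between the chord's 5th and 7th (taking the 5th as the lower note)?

minor 3rd

Spelling the chord: G♯-B♯-D♯-F♯-A♯.
That puts D♯ below F♯.
D♯ up to F♯ is 3 semitones, a half step narrower than a major third, so the interval is minor.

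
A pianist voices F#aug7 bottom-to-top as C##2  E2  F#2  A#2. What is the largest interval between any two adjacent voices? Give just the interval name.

major third

Adjacent intervals: C##2→E2 = diminished third; E2→F#2 = major second; F#2→A#2 = major third.
The largest is F#2 to A#2, a major third (4 semitones).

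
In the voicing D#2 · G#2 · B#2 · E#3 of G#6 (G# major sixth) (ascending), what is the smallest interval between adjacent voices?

M3

Adjacent intervals: D#2→G#2 = perfect fourth; G#2→B#2 = major third; B#2→E#3 = perfect fourth.
The smallest is G#2 to B#2, a major third (4 semitones).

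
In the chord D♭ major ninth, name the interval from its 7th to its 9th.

minor third

D♭ major ninth is spelled D♭–F–A♭–C–E♭.
7th = C; 9th = E♭.
3 letter names make it a third; at 3 semitones (a half step narrower than major) the quality is minor.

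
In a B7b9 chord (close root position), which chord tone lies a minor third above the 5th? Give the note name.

A

B7b9 (B dominant seventh flat nine): B, D#, F#, A, C.
The 5th is F#. A minor third above F# is A.
A is the chord's 7th.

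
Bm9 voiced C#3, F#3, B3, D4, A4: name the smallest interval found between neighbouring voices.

minor 3rd

Adjacent intervals: C#3→F#3 = perfect fourth; F#3→B3 = perfect fourth; B3→D4 = minor third; D4→A4 = perfect fifth.
The smallest is B3 to D4, a minor third (3 semitones).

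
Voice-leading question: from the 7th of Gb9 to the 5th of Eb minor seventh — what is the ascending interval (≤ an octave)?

The 7th of Gb9 is Fb; the 5th of Eb minor seventh is Bb.
From Fb to Bb: 6 semitones over a fourth = augmented.

augmented fourth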